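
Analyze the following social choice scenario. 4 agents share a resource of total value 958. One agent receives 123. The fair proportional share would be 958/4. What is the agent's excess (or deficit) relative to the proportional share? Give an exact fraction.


Step 1: Proportional share = 958/4 = 479/2
Step 2: Agent's actual allocation = 123
Step 3: Excess = 123 - 479/2 = -233/2

-233/2


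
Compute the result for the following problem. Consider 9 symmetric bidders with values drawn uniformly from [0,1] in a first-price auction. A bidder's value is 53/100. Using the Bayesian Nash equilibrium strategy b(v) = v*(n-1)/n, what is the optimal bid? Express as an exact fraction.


Step 1: The symmetric BNE bidding function is b(v) = v * (n-1) / n
Step 2: Substitute v = 53/100 and n = 9
Step 3: b = 53/100 * 8/9
Step 4: b = 106/225

106/225


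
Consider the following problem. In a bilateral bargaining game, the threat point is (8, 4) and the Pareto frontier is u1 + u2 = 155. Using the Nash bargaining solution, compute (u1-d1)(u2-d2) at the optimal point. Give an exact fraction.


Step 1: The Nash solution splits surplus symmetrically above the disagreement point
Step 2: u1 = (total + d1 - d2)/2 = (155 + 8 - 4)/2 = 159/2
Step 3: u2 = (total - d1 + d2)/2 = (155 - 8 + 4)/2 = 151/2
Step 4: Nash product = (159/2 - 8) * (151/2 - 4)
Step 5: = 143/2 * 143/2 = 20449/4

20449/4


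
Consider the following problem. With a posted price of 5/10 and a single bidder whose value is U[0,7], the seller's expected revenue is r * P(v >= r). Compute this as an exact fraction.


Step 1: Posted price r = 1/2, value support [0,7]
Step 2: P(v >= r) = (7 - 1/2)/7 = 13/14
Step 3: Expected revenue = r * P(v >= r) = 1/2 * 13/14
Step 4: Revenue = 13/28

13/28


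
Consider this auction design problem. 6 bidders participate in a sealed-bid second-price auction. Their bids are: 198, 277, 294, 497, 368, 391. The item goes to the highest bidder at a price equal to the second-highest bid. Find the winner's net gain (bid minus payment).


Step 1: Sort bids in descending order: 497, 391, 368, 294, 277, 198
Step 2: The winning bid is the highest: 497
Step 3: The payment equals the second-highest bid: 391
Step 4: Surplus = winner's bid - payment = 497 - 391 = 106

106


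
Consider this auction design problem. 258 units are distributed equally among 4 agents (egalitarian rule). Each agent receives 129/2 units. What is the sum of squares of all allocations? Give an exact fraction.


Step 1: Each agent's share = 258/4 = 129/2
Step 2: Square of each share = (129/2)^2 = 16641/4
Step 3: Sum of squares = 4 * 16641/4 = 16641

16641


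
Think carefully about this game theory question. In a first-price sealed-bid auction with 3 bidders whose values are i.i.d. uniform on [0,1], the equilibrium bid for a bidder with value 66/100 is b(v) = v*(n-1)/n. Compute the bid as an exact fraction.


Step 1: The symmetric BNE bidding function is b(v) = v * (n-1) / n
Step 2: Substitute v = 33/50 and n = 3
Step 3: b = 33/50 * 2/3
Step 4: b = 11/25

11/25


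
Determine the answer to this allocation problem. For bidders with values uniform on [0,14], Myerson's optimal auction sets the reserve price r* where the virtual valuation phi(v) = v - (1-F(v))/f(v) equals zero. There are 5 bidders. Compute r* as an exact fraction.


Step 1: For U[0,14], F(v) = v/14 and f(v) = 1/14
Step 2: phi(v) = v - (1 - v/14)/(1/14) = v - (14 - v) = 2v - 14
Step 3: Set phi(r*) = 0: 2r* - 14 = 0
Step 4: r* = 14/2 = 7 (the number of bidders n = 5 does not enter)

7


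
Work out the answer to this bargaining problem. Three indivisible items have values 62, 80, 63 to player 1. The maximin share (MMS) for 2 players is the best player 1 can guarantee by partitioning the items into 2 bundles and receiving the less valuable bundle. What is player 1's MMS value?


Step 1: Item values = 62, 80, 63
Step 2: Enumerate all 2-bundle partitions and take the smaller bundle:
  Partition 1: {62} vs {80,63} -> bundles 62, 143; min = 62
  Partition 2: {80} vs {62,63} -> bundles 80, 125; min = 80
  Partition 3: {63} vs {62,80} -> bundles 63, 142; min = 63
Step 3: MMS = max(62, 80, 63) = 80

80


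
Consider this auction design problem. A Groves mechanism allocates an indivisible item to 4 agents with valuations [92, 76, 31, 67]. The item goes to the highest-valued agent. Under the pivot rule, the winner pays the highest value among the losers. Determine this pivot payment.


Step 1: The efficient winner is agent 0 with value 92
Step 2: Other agents' values: [76, 31, 67]
Step 3: Pivot payment = max(others) = 76
Step 4: The winner pays 76

76


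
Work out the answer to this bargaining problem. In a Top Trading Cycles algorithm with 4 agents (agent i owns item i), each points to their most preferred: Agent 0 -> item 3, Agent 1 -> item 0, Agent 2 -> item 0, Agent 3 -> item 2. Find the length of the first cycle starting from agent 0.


Step 1: Trace the pointer graph from agent 0: 0 -> 3 -> 2 -> 0
Step 2: A cycle is detected when we revisit agent 0
Step 3: The cycle is: 0 -> 3 -> 2 -> 0
Step 4: Cycle length = 3

3


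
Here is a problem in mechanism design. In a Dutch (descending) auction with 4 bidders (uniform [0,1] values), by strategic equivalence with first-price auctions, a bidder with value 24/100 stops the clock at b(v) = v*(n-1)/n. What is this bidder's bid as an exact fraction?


Step 1: Dutch auctions are strategically equivalent to first-price auctions
Step 2: The equilibrium bid is b(v) = v*(n-1)/n
Step 3: b = 6/25 * 3/4
Step 4: b = 9/50

9/50


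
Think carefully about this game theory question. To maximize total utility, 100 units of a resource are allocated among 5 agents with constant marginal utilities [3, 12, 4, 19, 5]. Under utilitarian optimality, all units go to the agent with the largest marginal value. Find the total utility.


Step 1: The marginal utilities are [3, 12, 4, 19, 5]
Step 2: The highest marginal utility is 19
Step 3: All 100 units go to that agent
Step 4: Total utility = 19 * 100 = 1900

1900


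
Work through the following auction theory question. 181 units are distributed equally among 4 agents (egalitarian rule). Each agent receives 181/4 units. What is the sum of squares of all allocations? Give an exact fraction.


Step 1: Each agent's share = 181/4
Step 2: Square of each share = (181/4)^2 = 32761/16
Step 3: Sum of squares = 4 * 32761/16 = 32761/4

32761/4


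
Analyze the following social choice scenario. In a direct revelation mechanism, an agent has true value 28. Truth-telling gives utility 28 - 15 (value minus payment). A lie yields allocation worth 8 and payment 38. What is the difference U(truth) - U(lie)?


Step 1: U(truth) = value - payment = 28 - 15 = 13
Step 2: U(lie) = allocation - payment = 8 - 38 = -30
Step 3: IC gap = 13 - (-30) = 43

43


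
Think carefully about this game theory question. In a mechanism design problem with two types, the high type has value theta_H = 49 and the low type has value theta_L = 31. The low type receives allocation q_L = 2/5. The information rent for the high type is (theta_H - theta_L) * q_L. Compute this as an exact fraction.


Step 1: theta_H - theta_L = 49 - 31 = 18
Step 2: Information rent = (theta_H - theta_L) * q_L
Step 3: = 18 * 2/5
Step 4: = 36/5

36/5


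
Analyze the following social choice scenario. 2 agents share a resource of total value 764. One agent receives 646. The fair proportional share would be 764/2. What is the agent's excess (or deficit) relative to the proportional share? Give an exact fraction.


Step 1: Proportional share = 764/2 = 382
Step 2: Agent's actual allocation = 646
Step 3: Excess = 646 - 382 = 264

264


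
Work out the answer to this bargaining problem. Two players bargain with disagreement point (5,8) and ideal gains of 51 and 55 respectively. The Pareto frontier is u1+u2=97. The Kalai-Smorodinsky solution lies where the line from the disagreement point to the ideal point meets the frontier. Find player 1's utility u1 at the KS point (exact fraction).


Step 1: At the KS point, (u1-d1)/r1 = (u2-d2)/r2 = t and u1+u2 = 97
Step 2: u1 = d1 + r1*t and u2 = d2 + r2*t, so (d1 + r1*t) + (d2 + r2*t) = 97
Step 3: t = (97 - 5 - 8)/(51 + 55) = 84/106 = 42/53
Step 4: u1 = d1 + r1*t = 5 + 51 * 42/53 = 2407/53
Step 5: (Check: u2 = d2 + r2*t = 2734/53; u1+u2 = 2407/53 + 2734/53 = 97, on the frontier.)

2407/53


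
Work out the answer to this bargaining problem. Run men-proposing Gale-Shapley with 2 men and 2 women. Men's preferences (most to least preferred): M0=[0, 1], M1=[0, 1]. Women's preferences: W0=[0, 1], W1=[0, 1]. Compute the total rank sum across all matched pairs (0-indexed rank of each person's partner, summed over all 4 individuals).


Step 1: Run Gale-Shapley (men propose, women hold best offer):
  M0 proposes to W0; she accepts
  M1 proposes to W0; rejected
  M1 proposes to W1; she accepts
Step 2: Final matching: W0-M0, W1-M1
Step 3: 0-indexed ranks (man's rank of his match, then woman's): 0 + 0 + 1 + 1
Step 4: Total rank sum = 2

2


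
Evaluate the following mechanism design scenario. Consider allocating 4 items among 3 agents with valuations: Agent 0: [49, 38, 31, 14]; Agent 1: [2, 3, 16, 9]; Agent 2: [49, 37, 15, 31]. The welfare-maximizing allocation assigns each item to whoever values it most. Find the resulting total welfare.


Step 1: For each item, find the maximum value among all agents.
Step 2: Item 0 -> Agent 0 (value 49)
Step 3: Item 1 -> Agent 0 (value 38)
Step 4: Item 2 -> Agent 0 (value 31)
Step 5: Item 3 -> Agent 2 (value 31)
Step 6: Total welfare = 49 + 38 + 31 + 31 = 149

149


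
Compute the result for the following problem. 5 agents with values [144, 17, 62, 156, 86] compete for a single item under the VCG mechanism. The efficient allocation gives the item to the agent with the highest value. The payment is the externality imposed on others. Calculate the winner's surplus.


Step 1: The winner is the agent with the highest value: agent 3 with value 156
Step 2: Values of other agents: [144, 17, 62, 86]
Step 3: VCG payment = max of others' values = 144
Step 4: Surplus = 156 - 144 = 12

12


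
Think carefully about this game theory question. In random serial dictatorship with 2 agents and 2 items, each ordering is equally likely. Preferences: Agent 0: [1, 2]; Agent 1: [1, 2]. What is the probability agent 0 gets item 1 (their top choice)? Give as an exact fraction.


Step 1: Agent 0 wants item 1
Step 2: There are 2 possible orderings of agents
Step 3: In 1 orderings, agent 0 gets item 1
Step 4: Probability = 1/2

1/2


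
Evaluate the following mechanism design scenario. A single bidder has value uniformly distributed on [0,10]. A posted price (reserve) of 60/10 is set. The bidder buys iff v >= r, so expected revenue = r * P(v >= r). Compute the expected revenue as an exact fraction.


Step 1: Posted price r = 6, value support [0,10]
Step 2: P(v >= r) = (10 - 6)/10 = 2/5
Step 3: Expected revenue = r * P(v >= r) = 6 * 2/5
Step 4: Revenue = 12/5

12/5


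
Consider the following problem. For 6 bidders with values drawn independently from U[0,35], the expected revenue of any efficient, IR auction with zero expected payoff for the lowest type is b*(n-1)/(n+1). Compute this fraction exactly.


Step 1: By Revenue Equivalence, expected revenue = b*(n-1)/(n+1)
Step 2: Substituting n = 6, b = 35
Step 3: Revenue = 35*(6-1)/(6+1) = 35*5/7
Step 4: Revenue = 175/7 = 25

25


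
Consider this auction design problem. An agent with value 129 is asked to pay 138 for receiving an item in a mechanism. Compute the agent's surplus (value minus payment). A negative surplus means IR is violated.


Step 1: Surplus = value - payment = 129 - 138 = -9
Step 2: IR is violated (surplus < 0)

-9


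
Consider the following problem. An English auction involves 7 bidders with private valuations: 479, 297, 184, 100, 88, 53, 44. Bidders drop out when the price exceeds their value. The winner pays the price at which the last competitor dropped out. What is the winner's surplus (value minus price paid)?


Step 1: Identify the highest value: 479
Step 2: Identify the second-highest value: 297
Step 3: The final price = second-highest value = 297
Step 4: Surplus = 479 - 297 = 182

182


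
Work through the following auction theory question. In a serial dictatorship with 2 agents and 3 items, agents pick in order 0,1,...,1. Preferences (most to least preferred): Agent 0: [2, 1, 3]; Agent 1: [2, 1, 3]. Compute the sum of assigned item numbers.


Step 1: Agent 0 picks item 2
Step 2: Agent 1 picks item 1
Step 3: Sum = 2 + 1 = 3

3


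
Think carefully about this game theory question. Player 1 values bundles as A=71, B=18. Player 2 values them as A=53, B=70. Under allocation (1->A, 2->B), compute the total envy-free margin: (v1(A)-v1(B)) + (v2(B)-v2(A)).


Step 1: Player 1's margin = v1(A) - v1(B) = 71 - 18 = 53
Step 2: Player 2's margin = v2(B) - v2(A) = 70 - 53 = 17
Step 3: Total margin = 53 + 17 = 70

70


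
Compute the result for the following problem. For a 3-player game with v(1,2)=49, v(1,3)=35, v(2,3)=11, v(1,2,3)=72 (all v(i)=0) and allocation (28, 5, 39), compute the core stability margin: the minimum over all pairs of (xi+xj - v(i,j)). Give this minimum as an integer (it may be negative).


Step 1: Slack for coalition (1,2): x1+x2 - v12 = 33 - 49 = -16
Step 2: Slack for coalition (1,3): x1+x3 - v13 = 67 - 35 = 32
Step 3: Slack for coalition (2,3): x2+x3 - v23 = 44 - 11 = 33
Step 4: Minimum slack = min(-16, 32, 33) = -16, attained by (1,2); coalition (1,2) can block (slack < 0), so the allocation is not in the core

-16


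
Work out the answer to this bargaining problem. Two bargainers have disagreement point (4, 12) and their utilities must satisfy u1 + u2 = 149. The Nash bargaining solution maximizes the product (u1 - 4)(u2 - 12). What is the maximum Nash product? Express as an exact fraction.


Step 1: The Nash solution splits surplus symmetrically above the disagreement point
Step 2: u1 = (total + d1 - d2)/2 = (149 + 4 - 12)/2 = 141/2
Step 3: u2 = (total - d1 + d2)/2 = (149 - 4 + 12)/2 = 157/2
Step 4: Nash product = (141/2 - 4) * (157/2 - 12)
Step 5: = 133/2 * 133/2 = 17689/4

17689/4


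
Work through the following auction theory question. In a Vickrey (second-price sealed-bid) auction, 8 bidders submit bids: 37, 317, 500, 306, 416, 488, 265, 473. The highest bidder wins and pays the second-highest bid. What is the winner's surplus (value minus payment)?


Step 1: Sort bids in descending order: 500, 488, 473, 416, 317, 306, 265, 37
Step 2: The winning bid is the highest: 500
Step 3: The payment equals the second-highest bid: 488
Step 4: Surplus = winner's bid - payment = 500 - 488 = 12

12


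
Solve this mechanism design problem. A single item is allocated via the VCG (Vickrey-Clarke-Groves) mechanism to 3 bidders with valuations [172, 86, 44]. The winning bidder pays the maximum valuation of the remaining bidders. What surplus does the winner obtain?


Step 1: The winner is the agent with the highest value: agent 0 with value 172
Step 2: Values of other agents: [86, 44]
Step 3: VCG payment = max of others' values = 86
Step 4: Surplus = 172 - 86 = 86

86


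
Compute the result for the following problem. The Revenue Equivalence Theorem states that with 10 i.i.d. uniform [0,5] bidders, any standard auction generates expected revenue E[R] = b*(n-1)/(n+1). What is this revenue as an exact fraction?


Step 1: By Revenue Equivalence, expected revenue = b*(n-1)/(n+1)
Step 2: Substituting n = 10, b = 5
Step 3: Revenue = 5*(10-1)/(10+1) = 5*9/11
Step 4: Revenue = 45/11

45/11


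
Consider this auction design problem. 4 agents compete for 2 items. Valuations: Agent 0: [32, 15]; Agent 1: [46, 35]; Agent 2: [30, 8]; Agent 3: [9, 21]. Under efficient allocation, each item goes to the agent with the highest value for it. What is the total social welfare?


Step 1: For each item, find the maximum value among all agents.
Step 2: Item 0 -> Agent 1 (value 46)
Step 3: Item 1 -> Agent 1 (value 35)
Step 4: Total welfare = 46 + 35 = 81

81


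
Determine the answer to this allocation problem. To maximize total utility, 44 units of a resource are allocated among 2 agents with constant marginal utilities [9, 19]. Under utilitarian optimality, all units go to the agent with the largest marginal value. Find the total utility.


Step 1: The marginal utilities are [9, 19]
Step 2: The highest marginal utility is 19
Step 3: All 44 units go to that agent
Step 4: Total utility = 19 * 44 = 836

836


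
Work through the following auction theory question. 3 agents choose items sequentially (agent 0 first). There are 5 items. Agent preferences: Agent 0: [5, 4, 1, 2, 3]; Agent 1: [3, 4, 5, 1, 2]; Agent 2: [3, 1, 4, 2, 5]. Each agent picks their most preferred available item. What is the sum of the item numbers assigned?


Step 1: Agent 0 picks item 5
Step 2: Agent 1 picks item 3
Step 3: Agent 2 picks item 1
Step 4: Sum = 5 + 3 + 1 = 9

9


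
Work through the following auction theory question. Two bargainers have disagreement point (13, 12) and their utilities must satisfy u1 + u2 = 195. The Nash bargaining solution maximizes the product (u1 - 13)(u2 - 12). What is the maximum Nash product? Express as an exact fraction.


Step 1: The Nash solution splits surplus symmetrically above the disagreement point
Step 2: u1 = (total + d1 - d2)/2 = (195 + 13 - 12)/2 = 98
Step 3: u2 = (total - d1 + d2)/2 = (195 - 13 + 12)/2 = 97
Step 4: Nash product = (98 - 13) * (97 - 12)
Step 5: = 85 * 85 = 7225

7225


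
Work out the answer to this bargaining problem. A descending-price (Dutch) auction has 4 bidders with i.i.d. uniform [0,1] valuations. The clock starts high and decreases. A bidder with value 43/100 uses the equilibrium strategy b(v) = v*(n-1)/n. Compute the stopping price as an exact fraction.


Step 1: Dutch auctions are strategically equivalent to first-price auctions
Step 2: The equilibrium bid is b(v) = v*(n-1)/n
Step 3: b = 43/100 * 3/4
Step 4: b = 129/400

129/400


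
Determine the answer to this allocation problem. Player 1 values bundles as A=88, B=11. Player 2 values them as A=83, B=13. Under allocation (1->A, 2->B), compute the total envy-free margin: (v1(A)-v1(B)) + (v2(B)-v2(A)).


Step 1: Player 1's margin = v1(A) - v1(B) = 88 - 11 = 77
Step 2: Player 2's margin = v2(B) - v2(A) = 13 - 83 = -70
Step 3: Total margin = 77 + -70 = 7

7


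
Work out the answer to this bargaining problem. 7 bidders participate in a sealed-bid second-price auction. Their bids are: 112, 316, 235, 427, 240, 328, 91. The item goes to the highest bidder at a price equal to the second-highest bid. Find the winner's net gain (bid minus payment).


Step 1: Sort bids in descending order: 427, 328, 316, 240, 235, 112, 91
Step 2: The winning bid is the highest: 427
Step 3: The payment equals the second-highest bid: 328
Step 4: Surplus = winner's bid - payment = 427 - 328 = 99

99


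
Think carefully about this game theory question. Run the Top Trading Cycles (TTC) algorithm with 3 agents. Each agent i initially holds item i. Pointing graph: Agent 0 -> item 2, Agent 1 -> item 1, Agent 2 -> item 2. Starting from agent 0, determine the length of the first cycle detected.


Step 1: Trace the pointer graph from agent 0: 0 -> 2 -> 2
Step 2: A cycle is detected when we revisit agent 2
Step 3: The cycle is: 2 -> 2
Step 4: Cycle length = 1

1


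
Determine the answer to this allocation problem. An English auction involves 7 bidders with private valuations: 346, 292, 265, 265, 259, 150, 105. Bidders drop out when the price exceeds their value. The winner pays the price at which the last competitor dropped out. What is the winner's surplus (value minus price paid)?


Step 1: Identify the highest value: 346
Step 2: Identify the second-highest value: 292
Step 3: The final price = second-highest value = 292
Step 4: Surplus = 346 - 292 = 54

54


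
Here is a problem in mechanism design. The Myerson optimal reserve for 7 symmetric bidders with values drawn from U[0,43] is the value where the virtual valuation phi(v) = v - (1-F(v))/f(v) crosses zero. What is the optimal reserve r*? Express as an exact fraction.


Step 1: For U[0,43], F(v) = v/43 and f(v) = 1/43
Step 2: phi(v) = v - (1 - v/43)/(1/43) = v - (43 - v) = 2v - 43
Step 3: Set phi(r*) = 0: 2r* - 43 = 0
Step 4: r* = 43/2 (the number of bidders n = 7 does not enter)

43/2


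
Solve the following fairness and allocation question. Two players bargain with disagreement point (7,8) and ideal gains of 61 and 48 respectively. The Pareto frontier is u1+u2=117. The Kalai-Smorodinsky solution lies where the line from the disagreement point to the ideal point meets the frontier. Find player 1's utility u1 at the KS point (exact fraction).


Step 1: At the KS point, (u1-d1)/r1 = (u2-d2)/r2 = t and u1+u2 = 117
Step 2: u1 = d1 + r1*t and u2 = d2 + r2*t, so (d1 + r1*t) + (d2 + r2*t) = 117
Step 3: t = (117 - 7 - 8)/(61 + 48) = 102/109
Step 4: u1 = d1 + r1*t = 7 + 61 * 102/109 = 6985/109
Step 5: (Check: u2 = d2 + r2*t = 5768/109; u1+u2 = 6985/109 + 5768/109 = 117, on the frontier.)

6985/109


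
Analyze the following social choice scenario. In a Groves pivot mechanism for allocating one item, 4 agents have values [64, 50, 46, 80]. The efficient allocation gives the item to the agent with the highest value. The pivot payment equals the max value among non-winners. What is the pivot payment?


Step 1: The efficient winner is agent 3 with value 80
Step 2: Other agents' values: [64, 50, 46]
Step 3: Pivot payment = max(others) = 64
Step 4: The winner pays 64

64


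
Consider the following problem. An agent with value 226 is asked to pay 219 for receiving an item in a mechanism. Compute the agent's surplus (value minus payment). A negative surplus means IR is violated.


Step 1: Surplus = value - payment = 226 - 219 = 7
Step 2: IR is satisfied (surplus >= 0)

7


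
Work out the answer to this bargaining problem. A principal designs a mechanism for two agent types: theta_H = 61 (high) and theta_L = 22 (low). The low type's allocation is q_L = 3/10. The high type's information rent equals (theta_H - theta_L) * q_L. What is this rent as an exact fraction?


Step 1: theta_H - theta_L = 61 - 22 = 39
Step 2: Information rent = (theta_H - theta_L) * q_L
Step 3: = 39 * 3/10
Step 4: = 117/10

117/10


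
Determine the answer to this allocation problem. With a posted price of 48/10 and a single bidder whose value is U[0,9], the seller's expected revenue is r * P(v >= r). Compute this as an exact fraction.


Step 1: Posted price r = 24/5, value support [0,9]
Step 2: P(v >= r) = (9 - 24/5)/9 = 7/15
Step 3: Expected revenue = r * P(v >= r) = 24/5 * 7/15
Step 4: Revenue = 56/25

56/25


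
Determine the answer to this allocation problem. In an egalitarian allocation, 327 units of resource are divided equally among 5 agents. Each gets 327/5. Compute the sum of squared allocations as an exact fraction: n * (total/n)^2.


Step 1: Each agent's share = 327/5
Step 2: Square of each share = (327/5)^2 = 106929/25
Step 3: Sum of squares = 5 * 106929/25 = 106929/5

106929/5


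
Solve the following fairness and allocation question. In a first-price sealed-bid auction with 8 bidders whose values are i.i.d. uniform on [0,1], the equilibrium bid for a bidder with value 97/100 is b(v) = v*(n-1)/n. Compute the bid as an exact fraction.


Step 1: The symmetric BNE bidding function is b(v) = v * (n-1) / n
Step 2: Substitute v = 97/100 and n = 8
Step 3: b = 97/100 * 7/8
Step 4: b = 679/800

679/800


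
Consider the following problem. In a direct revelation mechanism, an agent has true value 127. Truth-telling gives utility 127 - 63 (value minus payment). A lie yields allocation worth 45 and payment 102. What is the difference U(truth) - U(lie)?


Step 1: U(truth) = value - payment = 127 - 63 = 64
Step 2: U(lie) = allocation - payment = 45 - 102 = -57
Step 3: IC gap = 64 - (-57) = 121

121


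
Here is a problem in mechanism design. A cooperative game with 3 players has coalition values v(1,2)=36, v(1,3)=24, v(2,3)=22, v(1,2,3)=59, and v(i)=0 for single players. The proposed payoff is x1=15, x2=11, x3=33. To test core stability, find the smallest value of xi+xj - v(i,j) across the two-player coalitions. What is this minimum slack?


Step 1: Slack for coalition (1,2): x1+x2 - v12 = 26 - 36 = -10
Step 2: Slack for coalition (1,3): x1+x3 - v13 = 48 - 24 = 24
Step 3: Slack for coalition (2,3): x2+x3 - v23 = 44 - 22 = 22
Step 4: Minimum slack = min(-10, 24, 22) = -10, attained by (1,2); coalition (1,2) can block (slack < 0), so the allocation is not in the core

-10


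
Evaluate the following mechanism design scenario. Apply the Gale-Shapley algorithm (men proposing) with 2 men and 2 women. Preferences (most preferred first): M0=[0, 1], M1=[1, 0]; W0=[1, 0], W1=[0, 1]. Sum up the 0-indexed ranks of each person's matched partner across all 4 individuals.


Step 1: Run Gale-Shapley (men propose, women hold best offer):
  M0 proposes to W0; she accepts
  M1 proposes to W1; she accepts
Step 2: Final matching: W0-M0, W1-M1
Step 3: 0-indexed ranks (man's rank of his match, then woman's): 0 + 1 + 0 + 1
Step 4: Total rank sum = 2

2


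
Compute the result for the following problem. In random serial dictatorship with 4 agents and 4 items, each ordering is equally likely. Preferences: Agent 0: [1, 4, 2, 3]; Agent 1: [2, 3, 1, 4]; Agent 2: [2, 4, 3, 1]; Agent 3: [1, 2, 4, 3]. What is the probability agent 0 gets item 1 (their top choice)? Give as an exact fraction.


Step 1: Agent 0 wants item 1
Step 2: There are 24 possible orderings of agents
Step 3: In 12 orderings, agent 0 gets item 1
Step 4: Probability = 12/24 = 1/2

1/2


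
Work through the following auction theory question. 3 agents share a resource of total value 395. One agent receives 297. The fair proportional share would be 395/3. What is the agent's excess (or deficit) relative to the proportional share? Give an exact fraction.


Step 1: Proportional share = 395/3
Step 2: Agent's actual allocation = 297
Step 3: Excess = 297 - 395/3 = 496/3

496/3


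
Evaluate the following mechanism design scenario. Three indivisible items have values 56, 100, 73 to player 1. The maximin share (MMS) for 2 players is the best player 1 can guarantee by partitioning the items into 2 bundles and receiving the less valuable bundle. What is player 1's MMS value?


Step 1: Item values = 56, 100, 73
Step 2: Enumerate all 2-bundle partitions and take the smaller bundle:
  Partition 1: {56} vs {100,73} -> bundles 56, 173; min = 56
  Partition 2: {100} vs {56,73} -> bundles 100, 129; min = 100
  Partition 3: {73} vs {56,100} -> bundles 73, 156; min = 73
Step 3: MMS = max(56, 100, 73) = 100

100


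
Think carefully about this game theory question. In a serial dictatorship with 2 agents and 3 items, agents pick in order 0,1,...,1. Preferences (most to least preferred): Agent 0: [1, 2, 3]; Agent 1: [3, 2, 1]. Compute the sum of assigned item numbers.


Step 1: Agent 0 picks item 1
Step 2: Agent 1 picks item 3
Step 3: Sum = 1 + 3 = 4

4


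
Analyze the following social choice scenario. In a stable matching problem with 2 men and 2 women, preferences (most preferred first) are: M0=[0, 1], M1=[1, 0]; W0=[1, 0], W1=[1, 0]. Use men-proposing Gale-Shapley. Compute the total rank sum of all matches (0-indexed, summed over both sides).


Step 1: Run Gale-Shapley (men propose, women hold best offer):
  M0 proposes to W0; she accepts
  M1 proposes to W1; she accepts
Step 2: Final matching: W0-M0, W1-M1
Step 3: 0-indexed ranks (man's rank of his match, then woman's): 0 + 1 + 0 + 0
Step 4: Total rank sum = 1

1


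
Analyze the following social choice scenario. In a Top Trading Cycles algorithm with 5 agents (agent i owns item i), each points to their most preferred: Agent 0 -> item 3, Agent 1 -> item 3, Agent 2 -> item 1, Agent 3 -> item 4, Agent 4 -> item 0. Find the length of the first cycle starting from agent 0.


Step 1: Trace the pointer graph from agent 0: 0 -> 3 -> 4 -> 0
Step 2: A cycle is detected when we revisit agent 0
Step 3: The cycle is: 0 -> 3 -> 4 -> 0
Step 4: Cycle length = 3

3


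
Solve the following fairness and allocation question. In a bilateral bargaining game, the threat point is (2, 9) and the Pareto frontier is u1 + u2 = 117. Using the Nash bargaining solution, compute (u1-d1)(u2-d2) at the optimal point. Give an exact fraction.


Step 1: The Nash solution splits surplus symmetrically above the disagreement point
Step 2: u1 = (total + d1 - d2)/2 = (117 + 2 - 9)/2 = 55
Step 3: u2 = (total - d1 + d2)/2 = (117 - 2 + 9)/2 = 62
Step 4: Nash product = (55 - 2) * (62 - 9)
Step 5: = 53 * 53 = 2809

2809


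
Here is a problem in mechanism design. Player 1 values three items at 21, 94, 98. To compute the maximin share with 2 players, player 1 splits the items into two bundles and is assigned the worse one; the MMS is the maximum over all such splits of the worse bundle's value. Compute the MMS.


Step 1: Item values = 21, 94, 98
Step 2: Enumerate all 2-bundle partitions and take the smaller bundle:
  Partition 1: {21} vs {94,98} -> bundles 21, 192; min = 21
  Partition 2: {94} vs {21,98} -> bundles 94, 119; min = 94
  Partition 3: {98} vs {21,94} -> bundles 98, 115; min = 98
Step 3: MMS = max(21, 94, 98) = 98

98


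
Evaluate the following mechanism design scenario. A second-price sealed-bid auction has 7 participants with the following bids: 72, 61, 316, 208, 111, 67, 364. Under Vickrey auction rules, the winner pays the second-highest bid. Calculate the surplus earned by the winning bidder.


Step 1: Sort bids in descending order: 364, 316, 208, 111, 72, 67, 61
Step 2: The winning bid is the highest: 364
Step 3: The payment equals the second-highest bid: 316
Step 4: Surplus = winner's bid - payment = 364 - 316 = 48

48


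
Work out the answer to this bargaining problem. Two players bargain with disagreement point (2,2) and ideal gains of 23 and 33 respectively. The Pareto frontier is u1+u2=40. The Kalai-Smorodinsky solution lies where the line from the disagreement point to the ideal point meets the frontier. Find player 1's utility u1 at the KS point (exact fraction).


Step 1: At the KS point, (u1-d1)/r1 = (u2-d2)/r2 = t and u1+u2 = 40
Step 2: u1 = d1 + r1*t and u2 = d2 + r2*t, so (d1 + r1*t) + (d2 + r2*t) = 40
Step 3: t = (40 - 2 - 2)/(23 + 33) = 36/56 = 9/14
Step 4: u1 = d1 + r1*t = 2 + 23 * 9/14 = 235/14
Step 5: (Check: u2 = d2 + r2*t = 325/14; u1+u2 = 235/14 + 325/14 = 40, on the frontier.)

235/14


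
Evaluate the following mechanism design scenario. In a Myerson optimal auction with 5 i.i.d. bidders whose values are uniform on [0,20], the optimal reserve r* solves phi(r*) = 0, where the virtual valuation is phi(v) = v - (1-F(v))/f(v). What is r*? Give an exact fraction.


Step 1: For U[0,20], F(v) = v/20 and f(v) = 1/20
Step 2: phi(v) = v - (1 - v/20)/(1/20) = v - (20 - v) = 2v - 20
Step 3: Set phi(r*) = 0: 2r* - 20 = 0
Step 4: r* = 20/2 = 10 (the number of bidders n = 5 does not enter)

10


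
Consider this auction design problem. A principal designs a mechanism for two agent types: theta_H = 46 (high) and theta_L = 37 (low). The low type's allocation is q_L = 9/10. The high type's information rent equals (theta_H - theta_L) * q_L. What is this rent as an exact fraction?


Step 1: theta_H - theta_L = 46 - 37 = 9
Step 2: Information rent = (theta_H - theta_L) * q_L
Step 3: = 9 * 9/10
Step 4: = 81/10

81/10


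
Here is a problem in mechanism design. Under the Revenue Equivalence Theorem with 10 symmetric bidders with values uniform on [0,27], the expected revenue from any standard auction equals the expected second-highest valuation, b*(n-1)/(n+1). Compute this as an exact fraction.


Step 1: By Revenue Equivalence, expected revenue = b*(n-1)/(n+1)
Step 2: Substituting n = 10, b = 27
Step 3: Revenue = 27*(10-1)/(10+1) = 27*9/11
Step 4: Revenue = 243/11

243/11


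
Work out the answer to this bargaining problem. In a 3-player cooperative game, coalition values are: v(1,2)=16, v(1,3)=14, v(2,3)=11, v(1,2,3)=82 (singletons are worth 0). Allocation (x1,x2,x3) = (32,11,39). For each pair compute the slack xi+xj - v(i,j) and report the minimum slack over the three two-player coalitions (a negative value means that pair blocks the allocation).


Step 1: Slack for coalition (1,2): x1+x2 - v12 = 43 - 16 = 27
Step 2: Slack for coalition (1,3): x1+x3 - v13 = 71 - 14 = 57
Step 3: Slack for coalition (2,3): x2+x3 - v23 = 50 - 11 = 39
Step 4: Minimum slack = min(27, 57, 39) = 27, attained by (1,2); no pair can gain by deviating, so the allocation is in the core

27


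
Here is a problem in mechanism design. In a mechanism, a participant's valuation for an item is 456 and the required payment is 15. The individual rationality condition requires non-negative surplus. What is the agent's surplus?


Step 1: Surplus = value - payment = 456 - 15 = 441
Step 2: IR is satisfied (surplus >= 0)

441


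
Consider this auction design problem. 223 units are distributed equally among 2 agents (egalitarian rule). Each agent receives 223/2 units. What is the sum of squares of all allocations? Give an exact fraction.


Step 1: Each agent's share = 223/2
Step 2: Square of each share = (223/2)^2 = 49729/4
Step 3: Sum of squares = 2 * 49729/4 = 49729/2

49729/2


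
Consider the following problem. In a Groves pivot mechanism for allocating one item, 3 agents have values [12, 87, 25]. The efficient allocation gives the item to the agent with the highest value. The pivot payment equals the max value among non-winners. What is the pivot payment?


Step 1: The efficient winner is agent 1 with value 87
Step 2: Other agents' values: [12, 25]
Step 3: Pivot payment = max(others) = 25
Step 4: The winner pays 25

25


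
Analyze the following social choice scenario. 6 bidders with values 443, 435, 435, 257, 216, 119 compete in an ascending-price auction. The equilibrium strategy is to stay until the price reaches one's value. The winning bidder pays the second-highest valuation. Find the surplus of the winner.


Step 1: Identify the highest value: 443
Step 2: Identify the second-highest value: 435
Step 3: The final price = second-highest value = 435
Step 4: Surplus = 443 - 435 = 8

8


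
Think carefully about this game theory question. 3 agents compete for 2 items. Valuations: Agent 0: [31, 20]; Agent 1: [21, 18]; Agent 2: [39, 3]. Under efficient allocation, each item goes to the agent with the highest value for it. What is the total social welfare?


Step 1: For each item, find the maximum value among all agents.
Step 2: Item 0 -> Agent 2 (value 39)
Step 3: Item 1 -> Agent 0 (value 20)
Step 4: Total welfare = 39 + 20 = 59

59


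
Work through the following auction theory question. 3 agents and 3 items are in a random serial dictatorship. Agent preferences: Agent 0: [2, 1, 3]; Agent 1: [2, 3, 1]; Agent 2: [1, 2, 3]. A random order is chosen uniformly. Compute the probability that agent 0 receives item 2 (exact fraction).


Step 1: Agent 0 wants item 2
Step 2: There are 6 possible orderings of agents
Step 3: In 3 orderings, agent 0 gets item 2
Step 4: Probability = 3/6 = 1/2

1/2


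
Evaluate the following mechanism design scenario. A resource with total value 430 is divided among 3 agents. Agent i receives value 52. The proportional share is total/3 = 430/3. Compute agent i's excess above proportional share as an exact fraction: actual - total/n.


Step 1: Proportional share = 430/3
Step 2: Agent's actual allocation = 52
Step 3: Excess = 52 - 430/3 = -274/3

-274/3


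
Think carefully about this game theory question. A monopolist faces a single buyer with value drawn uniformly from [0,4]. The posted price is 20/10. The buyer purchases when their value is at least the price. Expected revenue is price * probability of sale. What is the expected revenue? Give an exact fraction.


Step 1: Posted price r = 2, value support [0,4]
Step 2: P(v >= r) = (4 - 2)/4 = 1/2
Step 3: Expected revenue = r * P(v >= r) = 2 * 1/2
Step 4: Revenue = 1

1


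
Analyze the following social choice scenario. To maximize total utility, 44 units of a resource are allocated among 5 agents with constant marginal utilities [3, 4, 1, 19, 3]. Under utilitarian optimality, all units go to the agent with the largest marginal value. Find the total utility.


Step 1: The marginal utilities are [3, 4, 1, 19, 3]
Step 2: The highest marginal utility is 19
Step 3: All 44 units go to that agent
Step 4: Total utility = 19 * 44 = 836

836


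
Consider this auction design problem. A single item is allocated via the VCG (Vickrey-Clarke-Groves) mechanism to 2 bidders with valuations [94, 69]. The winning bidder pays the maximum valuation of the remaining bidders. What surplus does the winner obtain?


Step 1: The winner is the agent with the highest value: agent 0 with value 94
Step 2: Values of other agents: [69]
Step 3: VCG payment = max of others' values = 69
Step 4: Surplus = 94 - 69 = 25

25


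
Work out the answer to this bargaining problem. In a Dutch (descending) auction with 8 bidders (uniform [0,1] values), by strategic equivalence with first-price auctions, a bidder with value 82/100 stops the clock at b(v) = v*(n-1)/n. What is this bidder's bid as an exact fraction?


Step 1: Dutch auctions are strategically equivalent to first-price auctions
Step 2: The equilibrium bid is b(v) = v*(n-1)/n
Step 3: b = 41/50 * 7/8
Step 4: b = 287/400

287/400


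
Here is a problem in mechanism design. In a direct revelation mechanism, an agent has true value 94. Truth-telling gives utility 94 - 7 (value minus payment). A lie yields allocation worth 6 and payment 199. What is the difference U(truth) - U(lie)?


Step 1: U(truth) = value - payment = 94 - 7 = 87
Step 2: U(lie) = allocation - payment = 6 - 199 = -193
Step 3: IC gap = 87 - (-193) = 280

280


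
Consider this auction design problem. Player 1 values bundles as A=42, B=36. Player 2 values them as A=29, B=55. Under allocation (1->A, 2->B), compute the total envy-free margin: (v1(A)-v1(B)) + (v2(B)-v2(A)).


Step 1: Player 1's margin = v1(A) - v1(B) = 42 - 36 = 6
Step 2: Player 2's margin = v2(B) - v2(A) = 55 - 29 = 26
Step 3: Total margin = 6 + 26 = 32

32


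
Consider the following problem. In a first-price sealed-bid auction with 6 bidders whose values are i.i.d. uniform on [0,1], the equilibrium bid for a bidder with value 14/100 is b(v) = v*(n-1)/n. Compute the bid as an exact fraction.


Step 1: The symmetric BNE bidding function is b(v) = v * (n-1) / n
Step 2: Substitute v = 7/50 and n = 6
Step 3: b = 7/50 * 5/6
Step 4: b = 7/60

7/60


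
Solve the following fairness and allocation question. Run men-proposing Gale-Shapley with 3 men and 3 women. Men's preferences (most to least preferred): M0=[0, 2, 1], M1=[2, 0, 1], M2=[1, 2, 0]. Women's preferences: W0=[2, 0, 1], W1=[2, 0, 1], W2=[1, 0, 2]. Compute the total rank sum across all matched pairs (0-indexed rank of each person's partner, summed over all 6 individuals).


Step 1: Run Gale-Shapley (men propose, women hold best offer):
  M0 proposes to W0; she accepts
  M1 proposes to W2; she accepts
  M2 proposes to W1; she accepts
Step 2: Final matching: W0-M0, W1-M2, W2-M1
Step 3: 0-indexed ranks (man's rank of his match, then woman's): 0 + 1 + 0 + 0 + 0 + 0
Step 4: Total rank sum = 1

1


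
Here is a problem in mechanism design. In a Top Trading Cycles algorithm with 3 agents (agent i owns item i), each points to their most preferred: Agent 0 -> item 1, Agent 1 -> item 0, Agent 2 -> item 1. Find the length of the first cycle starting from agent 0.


Step 1: Trace the pointer graph from agent 0: 0 -> 1 -> 0
Step 2: A cycle is detected when we revisit agent 0
Step 3: The cycle is: 0 -> 1 -> 0
Step 4: Cycle length = 2

2


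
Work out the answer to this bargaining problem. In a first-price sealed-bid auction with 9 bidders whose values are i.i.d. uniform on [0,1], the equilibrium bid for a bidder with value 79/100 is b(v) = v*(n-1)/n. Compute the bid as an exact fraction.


Step 1: The symmetric BNE bidding function is b(v) = v * (n-1) / n
Step 2: Substitute v = 79/100 and n = 9
Step 3: b = 79/100 * 8/9
Step 4: b = 158/225

158/225
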